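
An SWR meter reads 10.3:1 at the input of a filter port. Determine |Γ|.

|Γ| = (S − 1)/(S + 1) = (10.3 − 1)/(10.3 + 1) = 9.3/11.3

|Γ| ≈ 0.823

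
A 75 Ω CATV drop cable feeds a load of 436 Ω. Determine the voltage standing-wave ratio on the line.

For a purely resistive load, VSWR = R_L/Z_0 or Z_0/R_L (whichever > 1) = 436/75

VSWR ≈ 5.81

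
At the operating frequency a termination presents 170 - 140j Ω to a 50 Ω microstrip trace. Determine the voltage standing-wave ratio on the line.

Γ = (Z_L − Z_0)/(Z_L + Z_0) = (120 − j140)/(220 − j140)
|Γ| = 184/261 = 0.707
VSWR = (1 + |Γ|)/(1 − |Γ|) = 1.71/0.293

VSWR ≈ 5.83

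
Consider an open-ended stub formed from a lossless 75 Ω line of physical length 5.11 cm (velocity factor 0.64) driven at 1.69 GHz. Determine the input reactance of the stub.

X_in ≈ 230 Ω (inductive)

λ = v/f = 0.64·c / 1.69 GHz = 0.114 m
βl = 2π·l/λ = 2π × 0.45 = 162°
tan(βl) = -0.326
For an open-ended stub, Z_in = −jZ_0·cot(βl) = −jZ_0/tan(βl)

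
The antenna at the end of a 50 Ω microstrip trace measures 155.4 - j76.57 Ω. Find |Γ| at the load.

Γ = (Z_L − Z_0)/(Z_L + Z_0) = (105.4 − j76.57)/(205.4 − j76.57)
|Γ| = 130/219

|Γ| ≈ 0.594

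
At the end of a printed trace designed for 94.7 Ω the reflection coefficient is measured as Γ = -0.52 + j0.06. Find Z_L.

Z_L = Z_0·(1 + Γ)/(1 − Γ) = 94.7·(0.48 + j0.06)/(1.52 − j0.06)

Z_L ≈ 29.7 + j4.91 Ω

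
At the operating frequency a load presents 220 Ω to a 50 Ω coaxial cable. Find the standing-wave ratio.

VSWR ≈ 4.4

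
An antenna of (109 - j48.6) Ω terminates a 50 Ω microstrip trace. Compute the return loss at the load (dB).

Γ = (59 − j48.6)/(159 − j48.6), |Γ| = 0.46
RL = −20·log₁₀|Γ| = −20·log₁₀(0.46)

RL ≈ 6.75 dB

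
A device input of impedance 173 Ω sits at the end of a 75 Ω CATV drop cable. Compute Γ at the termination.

Γ = (Z_L − Z_0)/(Z_L + Z_0) = (173 − 75)/(173 + 75) = 98/248

Γ = 0.395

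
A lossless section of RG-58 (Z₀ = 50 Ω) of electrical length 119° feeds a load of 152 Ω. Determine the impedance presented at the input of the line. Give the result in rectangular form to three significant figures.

Z_in ≈ 20.8 + j23.9 Ω

tan(βl) = tan(119°) = -1.8
Z_in = Z_0·(Z_L + jZ_0·tanβl)/(Z_0 + jZ_L·tanβl)
     = 50·(152 − j90.2)/(50 − j274)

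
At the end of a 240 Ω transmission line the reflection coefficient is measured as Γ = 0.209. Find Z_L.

Z_L = Z_0·(1 + Γ)/(1 − Γ) = 240·(1.21)/(0.791)

Z_L ≈ 367 Ω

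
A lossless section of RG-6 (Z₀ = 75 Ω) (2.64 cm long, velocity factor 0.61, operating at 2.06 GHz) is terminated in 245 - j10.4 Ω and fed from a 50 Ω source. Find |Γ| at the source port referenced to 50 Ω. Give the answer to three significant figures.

|Γ| ≈ 0.423

λ = v/f = 0.61·c / 2.06 GHz = 0.0888 m
βl = 2π·l/λ = 2π × 0.297 = 107°
tan(βl) = -3.27
Z_in = Z_0·(Z_L + jZ_0·tanβl)/(Z_0 + jZ_L·tanβl) = 25 + j21.6 Ω
Γ_s = (Z_in − Z_s)/(Z_in + Z_s) = (-25 + j21.6)/(75 + j21.6), |Γ_s| = 0.423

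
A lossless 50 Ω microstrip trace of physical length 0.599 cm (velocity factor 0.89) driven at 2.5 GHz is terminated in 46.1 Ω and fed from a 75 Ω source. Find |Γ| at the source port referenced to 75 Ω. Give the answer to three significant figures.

|Γ| ≈ 0.231

λ = v/f = 0.89·c / 2.5 GHz = 0.107 m
βl = 2π·l/λ = 2π × 0.0561 = 20.2°
tan(βl) = 0.368
Z_in = Z_0·(Z_L + jZ_0·tanβl)/(Z_0 + jZ_L·tanβl) = 46.9 + j2.47 Ω
Γ_s = (Z_in − Z_s)/(Z_in + Z_s) = (-28.1 + j2.47)/(122 + j2.47), |Γ_s| = 0.231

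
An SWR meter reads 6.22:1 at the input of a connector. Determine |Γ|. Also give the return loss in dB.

|Γ| = (S − 1)/(S + 1) = (6.22 − 1)/(6.22 + 1) = 5.22/7.22
RL = −20·log₁₀|Γ| = −20·log₁₀(0.723)

|Γ| ≈ 0.723; return loss ≈ 2.82 dB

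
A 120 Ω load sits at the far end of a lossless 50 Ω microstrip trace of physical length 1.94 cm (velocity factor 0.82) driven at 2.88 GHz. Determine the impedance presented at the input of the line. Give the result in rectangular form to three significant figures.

Z_in ≈ 21.2 − j5.96 Ω

λ = v/f = 0.82·c / 2.88 GHz = 0.0854 m
βl = 2π·l/λ = 2π × 0.227 = 81.8°
tan(βl) = tan(81.8°) = 6.91
Z_in = Z_0·(Z_L + jZ_0·tanβl)/(Z_0 + jZ_L·tanβl)
     = 50·(120 + j345)/(50 + j829)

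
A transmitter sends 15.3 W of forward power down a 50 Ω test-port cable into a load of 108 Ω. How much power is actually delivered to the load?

Γ = (108 − 50)/(108 + 50) = 0.367
|Γ|² = 0.135
P_refl = |Γ|²·P_inc = 2.06 W, P_del = (1 − |Γ|²)·P_inc = 13.2 W

P_delivered ≈ 13.2 W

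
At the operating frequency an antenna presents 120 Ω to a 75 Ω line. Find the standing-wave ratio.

VSWR ≈ 1.6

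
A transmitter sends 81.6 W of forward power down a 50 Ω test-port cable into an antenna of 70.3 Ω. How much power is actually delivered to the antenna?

Γ = (70.3 − 50)/(70.3 + 50) = 0.169
|Γ|² = 0.0285
P_refl = |Γ|²·P_inc = 2.32 W, P_del = (1 − |Γ|²)·P_inc = 79.3 W

P_delivered ≈ 79.3 W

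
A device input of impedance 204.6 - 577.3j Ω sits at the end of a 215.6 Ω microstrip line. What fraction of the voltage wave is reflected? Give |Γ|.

|Γ| ≈ 0.809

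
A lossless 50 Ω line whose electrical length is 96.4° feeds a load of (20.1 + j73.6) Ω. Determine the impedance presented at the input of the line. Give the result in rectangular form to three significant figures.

Z_in ≈ 7.62 − j24.4 Ω

tan(βl) = tan(96.4°) = -8.92
Z_in = Z_0·(Z_L + jZ_0·tanβl)/(Z_0 + jZ_L·tanβl)
     = 50·(20.1 − j372)/(706 − j179)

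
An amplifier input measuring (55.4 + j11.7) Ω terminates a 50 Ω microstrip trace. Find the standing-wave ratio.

VSWR ≈ 1.28

Γ = (Z_L − Z_0)/(Z_L + Z_0) = (5.4 + j11.7)/(105.4 + j11.7)
|Γ| = 12.9/106 = 0.122
VSWR = (1 + |Γ|)/(1 − |Γ|) = 1.12/0.878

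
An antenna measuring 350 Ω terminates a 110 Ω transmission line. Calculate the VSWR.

Γ = (350 − 110)/(350 + 110) = 0.522
VSWR = (1 + 0.522)/(1 − 0.522)

VSWR ≈ 3.18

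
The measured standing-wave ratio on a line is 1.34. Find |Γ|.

|Γ| ≈ 0.145

|Γ| = (S − 1)/(S + 1) = (1.34 − 1)/(1.34 + 1) = 0.34/2.34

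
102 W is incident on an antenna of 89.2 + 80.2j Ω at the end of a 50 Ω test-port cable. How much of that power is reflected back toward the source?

|Γ| = |(39.2 + j80.2)/(139.2 + j80.2)| = 0.556
|Γ|² = 0.309
P_refl = |Γ|²·P_inc = 31.5 W, P_del = (1 − |Γ|²)·P_inc = 70.5 W

P_reflected ≈ 31.5 W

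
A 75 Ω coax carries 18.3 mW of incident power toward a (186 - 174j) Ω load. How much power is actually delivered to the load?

P_delivered ≈ 10.4 mW

|Γ| = |(111 − j174)/(261 − j174)| = 0.658
|Γ|² = 0.433
P_refl = |Γ|²·P_inc = 7.92 mW, P_del = (1 − |Γ|²)·P_inc = 10.4 mW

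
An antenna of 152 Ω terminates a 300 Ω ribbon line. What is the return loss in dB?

RL ≈ 9.7 dB

Γ = (152 − 300)/(152 + 300) = -0.327
RL = −20·log₁₀|Γ| = −20·log₁₀(0.327)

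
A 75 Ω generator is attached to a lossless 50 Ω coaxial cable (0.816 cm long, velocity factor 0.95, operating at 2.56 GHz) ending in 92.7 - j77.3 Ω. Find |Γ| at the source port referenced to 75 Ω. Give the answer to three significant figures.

λ = v/f = 0.95·c / 2.56 GHz = 0.111 m
βl = 2π·l/λ = 2π × 0.0733 = 26.4°
tan(βl) = 0.496
Z_in = Z_0·(Z_L + jZ_0·tanβl)/(Z_0 + jZ_L·tanβl) = 29.1 − j44.9 Ω
Γ_s = (Z_in − Z_s)/(Z_in + Z_s) = (-45.9 − j44.9)/(104 − j44.9), |Γ_s| = 0.566

|Γ| ≈ 0.566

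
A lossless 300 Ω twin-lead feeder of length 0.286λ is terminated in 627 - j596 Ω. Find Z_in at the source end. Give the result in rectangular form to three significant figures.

βl = 2π × 0.286 = 103°
tan(βl) = tan(103°) = -4.35
Z_in = Z_0·(Z_L + jZ_0·tanβl)/(Z_0 + jZ_L·tanβl)
     = 300·(627 − j1900)/(-2290 − j2720)

Z_in ≈ 88.6 + j143 Ω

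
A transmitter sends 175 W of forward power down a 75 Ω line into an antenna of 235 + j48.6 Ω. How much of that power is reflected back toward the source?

P_reflected ≈ 49.7 W

|Γ| = |(160 + j48.6)/(310 + j48.6)| = 0.533
|Γ|² = 0.284
P_refl = |Γ|²·P_inc = 49.7 W, P_del = (1 − |Γ|²)·P_inc = 125 W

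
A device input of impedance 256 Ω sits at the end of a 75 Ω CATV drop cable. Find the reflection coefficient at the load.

Γ = 0.547

Γ = (Z_L − Z_0)/(Z_L + Z_0) = (256 − 75)/(256 + 75) = 181/331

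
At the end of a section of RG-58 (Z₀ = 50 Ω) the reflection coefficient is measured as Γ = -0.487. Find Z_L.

Z_L = Z_0·(1 + Γ)/(1 − Γ) = 50·(0.513)/(1.49)

Z_L ≈ 17.2 Ω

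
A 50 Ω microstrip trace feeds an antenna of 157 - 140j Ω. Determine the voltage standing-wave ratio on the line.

VSWR ≈ 5.78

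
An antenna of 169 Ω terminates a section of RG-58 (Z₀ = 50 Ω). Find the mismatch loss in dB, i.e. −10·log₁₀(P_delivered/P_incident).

mismatch loss ≈ 1.52 dB

Γ = (169 − 50)/(169 + 50) = 0.543
|Γ|² = 0.295, so P_del/P_inc = 1 − |Γ|² = 0.705
ML = −10·log₁₀(1 − |Γ|²)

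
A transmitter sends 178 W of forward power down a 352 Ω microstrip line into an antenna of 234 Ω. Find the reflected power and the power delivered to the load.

Γ = (234 − 352)/(234 + 352) = -0.201
|Γ|² = 0.0405
P_refl = |Γ|²·P_inc = 7.22 W, P_del = (1 − |Γ|²)·P_inc = 171 W

P_reflected ≈ 7.22 W; P_delivered ≈ 171 W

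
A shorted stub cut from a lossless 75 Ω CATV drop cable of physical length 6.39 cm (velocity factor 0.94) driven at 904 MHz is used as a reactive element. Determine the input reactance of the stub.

X_in ≈ 257 Ω (inductive)

λ = v/f = 0.94·c / 904 MHz = 0.312 m
βl = 2π·l/λ = 2π × 0.205 = 73.7°
tan(βl) = 3.43
For a shorted stub, Z_in = jZ_0·tan(βl)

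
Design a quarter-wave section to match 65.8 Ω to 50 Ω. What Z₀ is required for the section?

Z_qwt ≈ 57.4 Ω

Z_qwt = √(Z_0·R_L) = √(50 × 65.8) = √3290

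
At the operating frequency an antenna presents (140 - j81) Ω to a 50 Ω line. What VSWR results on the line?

VSWR ≈ 3.83

Γ = (Z_L − Z_0)/(Z_L + Z_0) = (90 − j81)/(190 − j81)
|Γ| = 121/207 = 0.586
VSWR = (1 + |Γ|)/(1 − |Γ|) = 1.59/0.414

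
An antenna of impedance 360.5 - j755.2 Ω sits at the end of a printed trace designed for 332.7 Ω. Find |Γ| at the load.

Γ = (Z_L − Z_0)/(Z_L + Z_0) = (27.8 − j755.2)/(693.2 − j755.2)
|Γ| = 756/1030

|Γ| ≈ 0.737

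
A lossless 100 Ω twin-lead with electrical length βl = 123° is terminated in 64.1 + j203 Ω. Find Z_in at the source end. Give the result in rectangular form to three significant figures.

tan(βl) = tan(123°) = -1.54
Z_in = Z_0·(Z_L + jZ_0·tanβl)/(Z_0 + jZ_L·tanβl)
     = 100·(64.1 + j49)/(413 − j98.7)

Z_in ≈ 12 + j14.8 Ω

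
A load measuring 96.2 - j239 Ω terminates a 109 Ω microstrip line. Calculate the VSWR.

VSWR ≈ 7.33

Γ = (Z_L − Z_0)/(Z_L + Z_0) = (-12.8 − j239)/(205.2 − j239)
|Γ| = 239/315 = 0.76
VSWR = (1 + |Γ|)/(1 − |Γ|) = 1.76/0.24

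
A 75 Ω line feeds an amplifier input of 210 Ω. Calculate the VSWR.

Γ = (210 − 75)/(210 + 75) = 0.474
VSWR = (1 + 0.474)/(1 − 0.474)

VSWR ≈ 2.8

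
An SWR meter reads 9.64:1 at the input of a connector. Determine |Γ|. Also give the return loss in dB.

|Γ| = (S − 1)/(S + 1) = (9.64 − 1)/(9.64 + 1) = 8.64/10.6
RL = −20·log₁₀|Γ| = −20·log₁₀(0.812)

|Γ| ≈ 0.812; return loss ≈ 1.81 dB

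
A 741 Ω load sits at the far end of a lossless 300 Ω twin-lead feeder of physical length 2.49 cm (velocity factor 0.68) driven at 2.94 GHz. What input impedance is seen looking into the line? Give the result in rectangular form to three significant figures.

Z_in ≈ 182 + j184 Ω

λ = v/f = 0.68·c / 2.94 GHz = 0.0694 m
βl = 2π·l/λ = 2π × 0.359 = 129°
tan(βl) = tan(129°) = -1.23
Z_in = Z_0·(Z_L + jZ_0·tanβl)/(Z_0 + jZ_L·tanβl)
     = 300·(741 − j368)/(300 − j909)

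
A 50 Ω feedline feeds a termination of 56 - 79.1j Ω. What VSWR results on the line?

VSWR ≈ 4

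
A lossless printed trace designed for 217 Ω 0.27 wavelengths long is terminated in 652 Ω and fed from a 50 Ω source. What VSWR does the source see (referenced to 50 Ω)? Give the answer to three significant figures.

βl = 2π × 0.27 = 97.2°
tan(βl) = -7.92
Z_in = Z_0·(Z_L + jZ_0·tanβl)/(Z_0 + jZ_L·tanβl) = 73.2 + j24.3 Ω
Γ_s = (Z_in − Z_s)/(Z_in + Z_s) = (23.2 + j24.3)/(123 + j24.3), |Γ_s| = 0.268
VSWR = (1 + |Γ_s|)/(1 − |Γ_s|)

VSWR ≈ 1.73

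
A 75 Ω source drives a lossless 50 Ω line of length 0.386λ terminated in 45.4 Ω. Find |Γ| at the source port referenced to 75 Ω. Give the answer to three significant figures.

βl = 2π × 0.386 = 139°
tan(βl) = -0.871
Z_in = Z_0·(Z_L + jZ_0·tanβl)/(Z_0 + jZ_L·tanβl) = 49.1 − j4.7 Ω
Γ_s = (Z_in − Z_s)/(Z_in + Z_s) = (-25.9 − j4.7)/(124 − j4.7), |Γ_s| = 0.212

|Γ| ≈ 0.212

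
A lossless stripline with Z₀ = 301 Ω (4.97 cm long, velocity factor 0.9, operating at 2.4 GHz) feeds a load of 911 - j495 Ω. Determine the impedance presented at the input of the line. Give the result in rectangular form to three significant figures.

λ = v/f = 0.9·c / 2.4 GHz = 0.113 m
βl = 2π·l/λ = 2π × 0.442 = 159°
tan(βl) = tan(159°) = -0.383
Z_in = Z_0·(Z_L + jZ_0·tanβl)/(Z_0 + jZ_L·tanβl)
     = 301·(911 − j610)/(111 − j349)

Z_in ≈ 705 + j561 Ω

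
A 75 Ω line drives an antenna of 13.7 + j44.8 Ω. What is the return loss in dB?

RL ≈ 2.34 dB

Γ = (-61.3 + j44.8)/(88.7 + j44.8), |Γ| = 0.764
RL = −20·log₁₀|Γ| = −20·log₁₀(0.764)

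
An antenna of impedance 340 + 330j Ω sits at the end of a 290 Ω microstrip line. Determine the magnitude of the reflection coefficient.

|Γ| ≈ 0.469

Γ = (Z_L − Z_0)/(Z_L + Z_0) = (50 + j330)/(630 + j330)
|Γ| = 334/711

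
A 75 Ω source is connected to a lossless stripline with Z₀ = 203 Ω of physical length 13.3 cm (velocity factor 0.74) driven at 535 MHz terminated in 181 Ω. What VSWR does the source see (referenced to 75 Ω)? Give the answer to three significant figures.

λ = v/f = 0.74·c / 535 MHz = 0.415 m
βl = 2π·l/λ = 2π × 0.321 = 115°
tan(βl) = -2.11
Z_in = Z_0·(Z_L + jZ_0·tanβl)/(Z_0 + jZ_L·tanβl) = 217 − j19.4 Ω
Γ_s = (Z_in − Z_s)/(Z_in + Z_s) = (142 − j19.4)/(292 − j19.4), |Γ_s| = 0.49
VSWR = (1 + |Γ_s|)/(1 − |Γ_s|)

VSWR ≈ 2.92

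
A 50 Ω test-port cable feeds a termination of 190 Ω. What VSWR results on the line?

VSWR ≈ 3.8

For a purely resistive load, VSWR = R_L/Z_0 or Z_0/R_L (whichever > 1) = 190/50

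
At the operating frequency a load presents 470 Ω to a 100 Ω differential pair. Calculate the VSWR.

For a purely resistive load, VSWR = R_L/Z_0 or Z_0/R_L (whichever > 1) = 470/100

VSWR ≈ 4.7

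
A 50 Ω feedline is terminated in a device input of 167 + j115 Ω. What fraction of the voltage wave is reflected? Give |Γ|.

|Γ| ≈ 0.668

Γ = (Z_L − Z_0)/(Z_L + Z_0) = (117 + j115)/(217 + j115)
|Γ| = 164/246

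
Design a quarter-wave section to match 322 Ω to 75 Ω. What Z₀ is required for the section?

Z_qwt ≈ 155 Ω

Z_qwt = √(Z_0·R_L) = √(75 × 322) = √24150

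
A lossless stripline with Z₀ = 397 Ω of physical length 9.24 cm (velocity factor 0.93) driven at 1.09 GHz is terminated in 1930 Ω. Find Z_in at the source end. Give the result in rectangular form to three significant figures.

λ = v/f = 0.93·c / 1.09 GHz = 0.256 m
βl = 2π·l/λ = 2π × 0.361 = 130°
tan(βl) = tan(130°) = -1.19
Z_in = Z_0·(Z_L + jZ_0·tanβl)/(Z_0 + jZ_L·tanβl)
     = 397·(1930 − j474)/(397 − j2300)

Z_in ≈ 135 + j309 Ω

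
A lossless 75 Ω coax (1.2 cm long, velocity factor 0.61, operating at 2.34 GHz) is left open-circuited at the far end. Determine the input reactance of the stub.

X_in ≈ -52.1 Ω (capacitive)

λ = v/f = 0.61·c / 2.34 GHz = 0.0782 m
βl = 2π·l/λ = 2π × 0.153 = 55.2°
tan(βl) = 1.44
For an open-circuited stub, Z_in = −jZ_0·cot(βl) = −jZ_0/tan(βl)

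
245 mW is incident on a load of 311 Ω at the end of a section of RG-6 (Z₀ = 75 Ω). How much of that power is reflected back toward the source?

Γ = (311 − 75)/(311 + 75) = 0.611
|Γ|² = 0.374
P_refl = |Γ|²·P_inc = 91.6 mW, P_del = (1 − |Γ|²)·P_inc = 153 mW

P_reflected ≈ 91.6 mW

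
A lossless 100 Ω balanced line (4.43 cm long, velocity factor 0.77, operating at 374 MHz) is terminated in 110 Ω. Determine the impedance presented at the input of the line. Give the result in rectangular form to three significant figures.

λ = v/f = 0.77·c / 374 MHz = 0.618 m
βl = 2π·l/λ = 2π × 0.0717 = 25.8°
tan(βl) = tan(25.8°) = 0.484
Z_in = Z_0·(Z_L + jZ_0·tanβl)/(Z_0 + jZ_L·tanβl)
     = 100·(110 + j48.4)/(100 + j53.2)

Z_in ≈ 106 − j7.92 Ω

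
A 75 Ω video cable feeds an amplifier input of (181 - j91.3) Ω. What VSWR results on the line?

VSWR ≈ 3.12

Γ = (Z_L − Z_0)/(Z_L + Z_0) = (106 − j91.3)/(256 − j91.3)
|Γ| = 140/272 = 0.515
VSWR = (1 + |Γ|)/(1 − |Γ|) = 1.51/0.485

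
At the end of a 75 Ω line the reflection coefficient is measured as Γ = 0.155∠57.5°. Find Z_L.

Z_L = Z_0·(1 + Γ)/(1 − Γ) = 75·(1.08 + j0.131)/(0.917 − j0.131)

Z_L ≈ 85.4 + j22.9 Ω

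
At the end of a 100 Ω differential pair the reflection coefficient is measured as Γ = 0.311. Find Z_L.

Z_L ≈ 190 Ω

Z_L = Z_0·(1 + Γ)/(1 − Γ) = 100·(1.31)/(0.689)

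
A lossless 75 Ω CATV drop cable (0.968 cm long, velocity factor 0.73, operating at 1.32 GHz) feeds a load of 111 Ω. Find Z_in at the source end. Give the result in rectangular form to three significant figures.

λ = v/f = 0.73·c / 1.32 GHz = 0.166 m
βl = 2π·l/λ = 2π × 0.0583 = 21°
tan(βl) = tan(21°) = 0.384
Z_in = Z_0·(Z_L + jZ_0·tanβl)/(Z_0 + jZ_L·tanβl)
     = 75·(111 + j28.8)/(75 + j42.6)

Z_in ≈ 96.3 − j25.9 Ω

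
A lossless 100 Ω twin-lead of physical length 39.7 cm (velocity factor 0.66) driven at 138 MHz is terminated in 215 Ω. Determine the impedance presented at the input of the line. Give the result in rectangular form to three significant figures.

λ = v/f = 0.66·c / 138 MHz = 1.43 m
βl = 2π·l/λ = 2π × 0.277 = 99.6°
tan(βl) = tan(99.6°) = -5.91
Z_in = Z_0·(Z_L + jZ_0·tanβl)/(Z_0 + jZ_L·tanβl)
     = 100·(215 − j591)/(100 − j1270)

Z_in ≈ 47.6 + j13.2 Ω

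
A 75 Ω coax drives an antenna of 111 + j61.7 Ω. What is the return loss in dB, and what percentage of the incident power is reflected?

RL ≈ 8.77 dB; 13.3% of incident power reflected

Γ = (36 + j61.7)/(186 + j61.7), |Γ| = 0.365
RL = −20·log₁₀(0.365) = 8.77 dB
P_refl/P_inc = |Γ|² = 0.133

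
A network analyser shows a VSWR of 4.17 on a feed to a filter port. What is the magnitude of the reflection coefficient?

|Γ| ≈ 0.613

|Γ| = (S − 1)/(S + 1) = (4.17 − 1)/(4.17 + 1) = 3.17/5.17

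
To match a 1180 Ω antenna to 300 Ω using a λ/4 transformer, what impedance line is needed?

Z_qwt = √(Z_0·R_L) = √(300 × 1180) = √354000

Z_qwt ≈ 595 Ω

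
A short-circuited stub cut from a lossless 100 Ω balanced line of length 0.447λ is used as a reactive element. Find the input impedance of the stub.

βl = 2π × 0.447 = 161°
tan(βl) = -0.346
For a short-circuited stub, Z_in = jZ_0·tan(βl)

Z_in ≈ −j34.6 Ω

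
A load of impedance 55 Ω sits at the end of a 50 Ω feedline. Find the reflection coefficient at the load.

Γ = (Z_L − Z_0)/(Z_L + Z_0) = (55 − 50)/(55 + 50) = 5/105

Γ = 0.0476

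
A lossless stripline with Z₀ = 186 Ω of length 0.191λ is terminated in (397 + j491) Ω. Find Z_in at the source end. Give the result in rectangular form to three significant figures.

Z_in ≈ 47.5 − j122 Ω

βl = 2π × 0.191 = 68.8°
tan(βl) = tan(68.8°) = 2.57
Z_in = Z_0·(Z_L + jZ_0·tanβl)/(Z_0 + jZ_L·tanβl)
     = 186·(397 + j970)/(-1080 + j1020)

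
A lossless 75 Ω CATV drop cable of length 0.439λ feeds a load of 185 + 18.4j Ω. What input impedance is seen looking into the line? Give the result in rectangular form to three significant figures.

βl = 2π × 0.439 = 158°
tan(βl) = tan(158°) = -0.403
Z_in = Z_0·(Z_L + jZ_0·tanβl)/(Z_0 + jZ_L·tanβl)
     = 75·(185 − j11.8)/(82.4 − j74.6)

Z_in ≈ 97.9 + j77.8 Ω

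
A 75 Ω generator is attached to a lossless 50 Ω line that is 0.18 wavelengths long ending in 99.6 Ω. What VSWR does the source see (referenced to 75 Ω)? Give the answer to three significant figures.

βl = 2π × 0.18 = 64.8°
tan(βl) = 2.13
Z_in = Z_0·(Z_L + jZ_0·tanβl)/(Z_0 + jZ_L·tanβl) = 29 − j16.7 Ω
Γ_s = (Z_in − Z_s)/(Z_in + Z_s) = (-46 − j16.7)/(104 − j16.7), |Γ_s| = 0.464
VSWR = (1 + |Γ_s|)/(1 − |Γ_s|)

VSWR ≈ 2.73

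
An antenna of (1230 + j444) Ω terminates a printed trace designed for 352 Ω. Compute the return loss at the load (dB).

RL ≈ 4.45 dB

Γ = (878 + j444)/(1582 + j444), |Γ| = 0.599
RL = −20·log₁₀|Γ| = −20·log₁₀(0.599)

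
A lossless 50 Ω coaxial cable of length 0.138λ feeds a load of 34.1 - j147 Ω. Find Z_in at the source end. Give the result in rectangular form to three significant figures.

βl = 2π × 0.138 = 49.7°
tan(βl) = tan(49.7°) = 1.18
Z_in = Z_0·(Z_L + jZ_0·tanβl)/(Z_0 + jZ_L·tanβl)
     = 50·(34.1 − j88.1)/(223 + j40.2)

Z_in ≈ 3.96 − j20.4 Ω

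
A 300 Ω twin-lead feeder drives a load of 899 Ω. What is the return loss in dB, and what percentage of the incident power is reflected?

Γ = (899 − 300)/(899 + 300) = 0.5
RL = −20·log₁₀(0.5) = 6.03 dB
P_refl/P_inc = |Γ|² = 0.25

RL ≈ 6.03 dB; 25% of incident power reflected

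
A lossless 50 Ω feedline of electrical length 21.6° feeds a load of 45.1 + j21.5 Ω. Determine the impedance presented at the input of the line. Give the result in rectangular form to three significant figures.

Z_in ≈ 63.9 + j22.3 Ω

tan(βl) = tan(21.6°) = 0.396
Z_in = Z_0·(Z_L + jZ_0·tanβl)/(Z_0 + jZ_L·tanβl)
     = 50·(45.1 + j41.3)/(41.5 + j17.9)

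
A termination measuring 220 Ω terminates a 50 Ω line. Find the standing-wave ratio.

For a purely resistive load, VSWR = R_L/Z_0 or Z_0/R_L (whichever > 1) = 220/50

VSWR ≈ 4.4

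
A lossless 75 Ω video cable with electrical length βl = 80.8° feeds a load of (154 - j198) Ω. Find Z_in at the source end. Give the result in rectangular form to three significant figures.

Z_in ≈ 13.1 + j5.72 Ω

tan(βl) = tan(80.8°) = 6.17
Z_in = Z_0·(Z_L + jZ_0·tanβl)/(Z_0 + jZ_L·tanβl)
     = 75·(154 + j265)/(1300 + j951)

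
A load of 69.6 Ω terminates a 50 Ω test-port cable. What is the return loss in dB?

Γ = (69.6 − 50)/(69.6 + 50) = 0.164
RL = −20·log₁₀|Γ| = −20·log₁₀(0.164)

RL ≈ 15.7 dB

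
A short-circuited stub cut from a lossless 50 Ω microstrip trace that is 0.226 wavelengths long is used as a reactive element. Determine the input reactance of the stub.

X_in ≈ 329 Ω (inductive)

βl = 2π × 0.226 = 81.4°
tan(βl) = 6.58
For a short-circuited stub, Z_in = jZ_0·tan(βl)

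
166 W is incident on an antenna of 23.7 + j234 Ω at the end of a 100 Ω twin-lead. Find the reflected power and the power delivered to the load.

|Γ| = |(-76.3 + j234)/(123.7 + j234)| = 0.93
|Γ|² = 0.865
P_refl = |Γ|²·P_inc = 144 W, P_del = (1 − |Γ|²)·P_inc = 22.5 W

P_reflected ≈ 144 W; P_delivered ≈ 22.5 W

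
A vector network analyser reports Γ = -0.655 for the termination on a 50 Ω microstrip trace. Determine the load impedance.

Z_L ≈ 10.4 Ω

Z_L = Z_0·(1 + Γ)/(1 − Γ) = 50·(0.345)/(1.66)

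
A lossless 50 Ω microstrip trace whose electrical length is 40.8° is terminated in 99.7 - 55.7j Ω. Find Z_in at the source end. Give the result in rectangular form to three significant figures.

Z_in ≈ 25.5 − j28.8 Ω

tan(βl) = tan(40.8°) = 0.863
Z_in = Z_0·(Z_L + jZ_0·tanβl)/(Z_0 + jZ_L·tanβl)
     = 50·(99.7 − j12.5)/(98.1 + j86.1)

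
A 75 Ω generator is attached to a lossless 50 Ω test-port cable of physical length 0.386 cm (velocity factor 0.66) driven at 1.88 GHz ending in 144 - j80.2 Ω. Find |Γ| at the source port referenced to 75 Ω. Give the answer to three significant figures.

λ = v/f = 0.66·c / 1.88 GHz = 0.105 m
βl = 2π·l/λ = 2π × 0.0367 = 13.2°
tan(βl) = 0.234
Z_in = Z_0·(Z_L + jZ_0·tanβl)/(Z_0 + jZ_L·tanβl) = 64.7 − j81.5 Ω
Γ_s = (Z_in − Z_s)/(Z_in + Z_s) = (-10.3 − j81.5)/(140 − j81.5), |Γ_s| = 0.508

|Γ| ≈ 0.508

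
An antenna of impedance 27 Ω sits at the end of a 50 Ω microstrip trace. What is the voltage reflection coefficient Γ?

Γ = -0.299

Γ = (Z_L − Z_0)/(Z_L + Z_0) = (27 − 50)/(27 + 50) = -23/77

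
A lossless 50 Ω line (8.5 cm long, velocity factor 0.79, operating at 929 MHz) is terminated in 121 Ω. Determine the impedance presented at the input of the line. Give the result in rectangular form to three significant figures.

Z_in ≈ 26 + j22.6 Ω

λ = v/f = 0.79·c / 929 MHz = 0.255 m
βl = 2π·l/λ = 2π × 0.333 = 120°
tan(βl) = tan(120°) = -1.74
Z_in = Z_0·(Z_L + jZ_0·tanβl)/(Z_0 + jZ_L·tanβl)
     = 50·(121 − j86.8)/(50 − j210)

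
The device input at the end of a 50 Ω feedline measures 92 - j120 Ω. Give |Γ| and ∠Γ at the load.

Γ = (Z_L − Z_0)/(Z_L + Z_0) = (42 − j120)/(142 − j120)
|Γ| = 127/186 = 0.684

Γ ≈ 0.684 ∠ -30.5°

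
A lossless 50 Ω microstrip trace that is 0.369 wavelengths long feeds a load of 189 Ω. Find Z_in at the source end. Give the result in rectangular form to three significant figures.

Z_in ≈ 23.2 + j40.7 Ω

βl = 2π × 0.369 = 133°
tan(βl) = tan(133°) = -1.08
Z_in = Z_0·(Z_L + jZ_0·tanβl)/(Z_0 + jZ_L·tanβl)
     = 50·(189 − j53.9)/(50 − j204)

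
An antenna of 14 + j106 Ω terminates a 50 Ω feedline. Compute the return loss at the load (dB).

Γ = (-36 + j106)/(64 + j106), |Γ| = 0.904
RL = −20·log₁₀|Γ| = −20·log₁₀(0.904)

RL ≈ 0.876 dB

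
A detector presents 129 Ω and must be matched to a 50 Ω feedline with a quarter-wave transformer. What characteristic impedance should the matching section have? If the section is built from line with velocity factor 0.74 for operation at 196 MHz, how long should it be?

Z_qwt = √(Z_0·R_L) = √(50 × 129) = √6450
λ = 0.74·c/f = 1.13 m, so l = λ/4 = 0.283 m

Z_qwt ≈ 80.3 Ω; length ≈ 28.3 cm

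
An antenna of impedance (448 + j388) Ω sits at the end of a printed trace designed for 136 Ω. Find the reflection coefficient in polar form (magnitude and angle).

Γ = (Z_L − Z_0)/(Z_L + Z_0) = (312 + j388)/(584 + j388)
|Γ| = 498/701 = 0.71

Γ ≈ 0.71 ∠ 17.6°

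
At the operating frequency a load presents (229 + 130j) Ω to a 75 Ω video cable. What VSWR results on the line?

VSWR ≈ 4.12

Γ = (Z_L − Z_0)/(Z_L + Z_0) = (154 + j130)/(304 + j130)
|Γ| = 202/331 = 0.61
VSWR = (1 + |Γ|)/(1 − |Γ|) = 1.61/0.39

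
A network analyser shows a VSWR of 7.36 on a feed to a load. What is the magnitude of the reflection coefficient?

|Γ| = (S − 1)/(S + 1) = (7.36 − 1)/(7.36 + 1) = 6.36/8.36

|Γ| ≈ 0.761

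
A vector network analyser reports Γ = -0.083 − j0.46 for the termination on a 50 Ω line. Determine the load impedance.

Z_L ≈ 28.2 − j33.2 Ω

Z_L = Z_0·(1 + Γ)/(1 − Γ) = 50·(0.917 − j0.46)/(1.08 + j0.46)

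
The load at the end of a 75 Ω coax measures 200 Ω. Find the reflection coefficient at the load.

Γ = 0.455

Γ = (Z_L − Z_0)/(Z_L + Z_0) = (200 − 75)/(200 + 75) = 125/275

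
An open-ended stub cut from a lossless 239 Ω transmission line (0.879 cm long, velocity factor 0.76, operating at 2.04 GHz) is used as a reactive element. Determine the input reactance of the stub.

λ = v/f = 0.76·c / 2.04 GHz = 0.112 m
βl = 2π·l/λ = 2π × 0.0786 = 28.3°
tan(βl) = 0.539
For an open-ended stub, Z_in = −jZ_0·cot(βl) = −jZ_0/tan(βl)

X_in ≈ -444 Ω (capacitive)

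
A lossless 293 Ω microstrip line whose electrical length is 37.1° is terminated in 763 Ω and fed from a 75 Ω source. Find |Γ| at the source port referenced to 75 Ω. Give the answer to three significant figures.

|Γ| ≈ 0.756

tan(βl) = 0.756
Z_in = Z_0·(Z_L + jZ_0·tanβl)/(Z_0 + jZ_L·tanβl) = 246 − j263 Ω
Γ_s = (Z_in − Z_s)/(Z_in + Z_s) = (171 − j263)/(321 − j263), |Γ_s| = 0.756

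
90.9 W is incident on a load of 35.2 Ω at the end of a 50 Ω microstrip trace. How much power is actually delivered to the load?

Γ = (35.2 − 50)/(35.2 + 50) = -0.174
|Γ|² = 0.0302
P_refl = |Γ|²·P_inc = 2.74 W, P_del = (1 − |Γ|²)·P_inc = 88.2 W

P_delivered ≈ 88.2 W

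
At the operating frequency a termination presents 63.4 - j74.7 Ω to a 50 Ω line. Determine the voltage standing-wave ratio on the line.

VSWR ≈ 3.53

Γ = (Z_L − Z_0)/(Z_L + Z_0) = (13.4 − j74.7)/(113.4 − j74.7)
|Γ| = 75.9/136 = 0.559
VSWR = (1 + |Γ|)/(1 − |Γ|) = 1.56/0.441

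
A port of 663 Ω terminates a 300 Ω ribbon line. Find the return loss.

Γ = (663 − 300)/(663 + 300) = 0.377
RL = −20·log₁₀|Γ| = −20·log₁₀(0.377)

RL ≈ 8.47 dB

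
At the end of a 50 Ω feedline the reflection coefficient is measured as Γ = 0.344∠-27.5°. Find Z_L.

Z_L = Z_0·(1 + Γ)/(1 − Γ) = 50·(1.31 − j0.159)/(0.695 + j0.159)

Z_L ≈ 86.8 − j31.3 Ω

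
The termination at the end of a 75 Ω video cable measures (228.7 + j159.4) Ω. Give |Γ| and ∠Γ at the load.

Γ = (Z_L − Z_0)/(Z_L + Z_0) = (153.7 + j159.4)/(303.7 + j159.4)
|Γ| = 221/343 = 0.646

Γ ≈ 0.646 ∠ 18.3°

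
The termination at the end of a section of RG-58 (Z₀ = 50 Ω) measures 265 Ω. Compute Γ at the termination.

Γ = (Z_L − Z_0)/(Z_L + Z_0) = (265 − 50)/(265 + 50) = 215/315

Γ = 0.683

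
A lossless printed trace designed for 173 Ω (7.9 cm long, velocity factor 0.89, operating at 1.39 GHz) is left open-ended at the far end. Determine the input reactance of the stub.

X_in ≈ 277 Ω (inductive)

λ = v/f = 0.89·c / 1.39 GHz = 0.192 m
βl = 2π·l/λ = 2π × 0.411 = 148°
tan(βl) = -0.623
For an open-ended stub, Z_in = −jZ_0·cot(βl) = −jZ_0/tan(βl)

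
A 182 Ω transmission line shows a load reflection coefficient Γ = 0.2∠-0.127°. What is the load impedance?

Z_L = Z_0·(1 + Γ)/(1 − Γ) = 182·(1.2 − j0.000443)/(0.8 + j0.000443)

Z_L ≈ 273 − j0.252 Ω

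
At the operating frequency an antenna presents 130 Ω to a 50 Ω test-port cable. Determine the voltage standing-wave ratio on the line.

VSWR ≈ 2.6

Γ = (130 − 50)/(130 + 50) = 0.444
VSWR = (1 + 0.444)/(1 − 0.444)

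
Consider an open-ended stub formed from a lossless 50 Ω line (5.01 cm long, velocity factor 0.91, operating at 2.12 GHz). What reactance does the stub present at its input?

λ = v/f = 0.91·c / 2.12 GHz = 0.129 m
βl = 2π·l/λ = 2π × 0.389 = 140°
tan(βl) = -0.837
For an open-ended stub, Z_in = −jZ_0·cot(βl) = −jZ_0/tan(βl)

X_in ≈ 59.7 Ω (inductive)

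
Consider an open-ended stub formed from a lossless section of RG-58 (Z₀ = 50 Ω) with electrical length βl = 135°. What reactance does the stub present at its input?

tan(βl) = -1
For an open-ended stub, Z_in = −jZ_0·cot(βl) = −jZ_0/tan(βl)

X_in ≈ 50 Ω (inductive)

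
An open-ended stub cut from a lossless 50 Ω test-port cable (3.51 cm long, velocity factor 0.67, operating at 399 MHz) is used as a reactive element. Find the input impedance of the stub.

λ = v/f = 0.67·c / 399 MHz = 0.504 m
βl = 2π·l/λ = 2π × 0.0697 = 25.1°
tan(βl) = 0.468
For an open-ended stub, Z_in = −jZ_0·cot(βl) = −jZ_0/tan(βl)

Z_in ≈ −j107 Ω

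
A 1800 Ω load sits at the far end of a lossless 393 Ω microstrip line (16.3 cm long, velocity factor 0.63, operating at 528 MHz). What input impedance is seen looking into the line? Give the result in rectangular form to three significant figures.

λ = v/f = 0.63·c / 528 MHz = 0.358 m
βl = 2π·l/λ = 2π × 0.455 = 164°
tan(βl) = tan(164°) = -0.288
Z_in = Z_0·(Z_L + jZ_0·tanβl)/(Z_0 + jZ_L·tanβl)
     = 393·(1800 − j113)/(393 − j518)

Z_in ≈ 711 + j825 Ω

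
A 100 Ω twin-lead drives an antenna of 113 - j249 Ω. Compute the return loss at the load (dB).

Γ = (13 − j249)/(213 − j249), |Γ| = 0.761
RL = −20·log₁₀|Γ| = −20·log₁₀(0.761)

RL ≈ 2.37 dB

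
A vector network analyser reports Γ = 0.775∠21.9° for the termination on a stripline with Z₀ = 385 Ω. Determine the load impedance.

Z_L = Z_0·(1 + Γ)/(1 − Γ) = 385·(1.72 + j0.289)/(0.281 − j0.289)

Z_L ≈ 946 + j1370 Ω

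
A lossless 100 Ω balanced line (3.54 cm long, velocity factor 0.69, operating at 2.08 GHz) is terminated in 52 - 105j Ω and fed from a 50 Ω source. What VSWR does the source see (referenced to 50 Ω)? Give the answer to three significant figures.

VSWR ≈ 8.4

λ = v/f = 0.69·c / 2.08 GHz = 0.0995 m
βl = 2π·l/λ = 2π × 0.356 = 128°
tan(βl) = -1.28
Z_in = Z_0·(Z_L + jZ_0·tanβl)/(Z_0 + jZ_L·tanβl) = 245 + j204 Ω
Γ_s = (Z_in − Z_s)/(Z_in + Z_s) = (195 + j204)/(295 + j204), |Γ_s| = 0.787
VSWR = (1 + |Γ_s|)/(1 − |Γ_s|)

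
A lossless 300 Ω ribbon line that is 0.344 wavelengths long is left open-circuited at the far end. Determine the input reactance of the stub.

X_in ≈ 201 Ω (inductive)

βl = 2π × 0.344 = 124°
tan(βl) = -1.49
For an open-circuited stub, Z_in = −jZ_0·cot(βl) = −jZ_0/tan(βl)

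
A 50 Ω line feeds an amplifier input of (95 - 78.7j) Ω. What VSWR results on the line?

VSWR ≈ 3.44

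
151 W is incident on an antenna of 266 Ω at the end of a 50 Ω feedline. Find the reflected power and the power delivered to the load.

Γ = (266 − 50)/(266 + 50) = 0.684
|Γ|² = 0.467
P_refl = |Γ|²·P_inc = 70.6 W, P_del = (1 − |Γ|²)·P_inc = 80.4 W

P_reflected ≈ 70.6 W; P_delivered ≈ 80.4 W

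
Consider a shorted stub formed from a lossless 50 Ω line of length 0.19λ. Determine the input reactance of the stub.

X_in ≈ 126 Ω (inductive)

βl = 2π × 0.19 = 68.4°
tan(βl) = 2.53
For a shorted stub, Z_in = jZ_0·tan(βl)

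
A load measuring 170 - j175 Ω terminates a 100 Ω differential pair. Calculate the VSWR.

VSWR ≈ 3.83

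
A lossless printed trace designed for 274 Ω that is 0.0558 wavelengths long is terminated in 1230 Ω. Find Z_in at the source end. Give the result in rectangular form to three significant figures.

βl = 2π × 0.0558 = 20.1°
tan(βl) = tan(20.1°) = 0.366
Z_in = Z_0·(Z_L + jZ_0·tanβl)/(Z_0 + jZ_L·tanβl)
     = 274·(1230 + j100)/(274 + j450)

Z_in ≈ 377 − j519 Ω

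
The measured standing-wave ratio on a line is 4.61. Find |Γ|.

|Γ| ≈ 0.643

|Γ| = (S − 1)/(S + 1) = (4.61 − 1)/(4.61 + 1) = 3.61/5.61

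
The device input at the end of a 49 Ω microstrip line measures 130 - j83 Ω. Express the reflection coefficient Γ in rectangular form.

Γ ≈ 0.549 − j0.209

Γ = (Z_L − Z_0)/(Z_L + Z_0) = (81 − j83)/(179 − j83)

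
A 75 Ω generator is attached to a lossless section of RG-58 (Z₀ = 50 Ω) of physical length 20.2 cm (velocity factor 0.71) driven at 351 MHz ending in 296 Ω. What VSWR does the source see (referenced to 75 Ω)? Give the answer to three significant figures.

VSWR ≈ 7.68

λ = v/f = 0.71·c / 351 MHz = 0.607 m
βl = 2π·l/λ = 2π × 0.333 = 120°
tan(βl) = -1.74
Z_in = Z_0·(Z_L + jZ_0·tanβl)/(Z_0 + jZ_L·tanβl) = 11.1 + j27.6 Ω
Γ_s = (Z_in − Z_s)/(Z_in + Z_s) = (-63.9 + j27.6)/(86.1 + j27.6), |Γ_s| = 0.769
VSWR = (1 + |Γ_s|)/(1 − |Γ_s|)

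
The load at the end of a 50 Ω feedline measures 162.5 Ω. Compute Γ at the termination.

Γ = (Z_L − Z_0)/(Z_L + Z_0) = (162.5 − 50)/(162.5 + 50) = 112.5/212.5

Γ = 0.529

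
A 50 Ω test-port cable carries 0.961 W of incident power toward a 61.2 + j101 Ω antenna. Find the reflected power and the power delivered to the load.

|Γ| = |(11.2 + j101)/(111.2 + j101)| = 0.676
|Γ|² = 0.458
P_refl = |Γ|²·P_inc = 0.44 W, P_del = (1 − |Γ|²)·P_inc = 0.521 W

P_reflected ≈ 0.44 W; P_delivered ≈ 0.521 W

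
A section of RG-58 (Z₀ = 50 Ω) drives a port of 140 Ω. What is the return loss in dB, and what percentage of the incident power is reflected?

Γ = (140 − 50)/(140 + 50) = 0.474
RL = −20·log₁₀(0.474) = 6.49 dB
P_refl/P_inc = |Γ|² = 0.224

RL ≈ 6.49 dB; 22.4% of incident power reflected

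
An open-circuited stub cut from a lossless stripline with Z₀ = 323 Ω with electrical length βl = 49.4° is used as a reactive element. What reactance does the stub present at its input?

tan(βl) = 1.17
For an open-circuited stub, Z_in = −jZ_0·cot(βl) = −jZ_0/tan(βl)

X_in ≈ -277 Ω (capacitive)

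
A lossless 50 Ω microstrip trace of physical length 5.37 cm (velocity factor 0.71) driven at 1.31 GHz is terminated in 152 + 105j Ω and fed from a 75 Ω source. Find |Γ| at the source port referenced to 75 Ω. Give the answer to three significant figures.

|Γ| ≈ 0.733

λ = v/f = 0.71·c / 1.31 GHz = 0.163 m
βl = 2π·l/λ = 2π × 0.33 = 119°
tan(βl) = -1.81
Z_in = Z_0·(Z_L + jZ_0·tanβl)/(Z_0 + jZ_L·tanβl) = 12.2 + j17 Ω
Γ_s = (Z_in − Z_s)/(Z_in + Z_s) = (-62.8 + j17)/(87.2 + j17), |Γ_s| = 0.733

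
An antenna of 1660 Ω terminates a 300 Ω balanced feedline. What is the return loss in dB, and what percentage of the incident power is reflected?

RL ≈ 3.17 dB; 48.1% of incident power reflected

Γ = (1660 − 300)/(1660 + 300) = 0.694
RL = −20·log₁₀(0.694) = 3.17 dB
P_refl/P_inc = |Γ|² = 0.481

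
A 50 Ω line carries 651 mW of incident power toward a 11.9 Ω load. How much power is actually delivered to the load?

Γ = (11.9 − 50)/(11.9 + 50) = -0.616
|Γ|² = 0.379
P_refl = |Γ|²·P_inc = 247 mW, P_del = (1 − |Γ|²)·P_inc = 404 mW

P_delivered ≈ 404 mW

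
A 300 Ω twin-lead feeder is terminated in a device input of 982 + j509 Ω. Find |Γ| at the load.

|Γ| ≈ 0.617

Γ = (Z_L − Z_0)/(Z_L + Z_0) = (682 + j509)/(1282 + j509)
|Γ| = 851/1380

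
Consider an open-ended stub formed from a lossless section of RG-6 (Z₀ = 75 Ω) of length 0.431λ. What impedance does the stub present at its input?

βl = 2π × 0.431 = 155°
tan(βl) = -0.463
For an open-ended stub, Z_in = −jZ_0·cot(βl) = −jZ_0/tan(βl)

Z_in ≈ +j162 Ω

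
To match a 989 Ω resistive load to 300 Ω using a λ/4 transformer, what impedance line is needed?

Z_qwt = √(Z_0·R_L) = √(300 × 989) = √296700

Z_qwt ≈ 545 Ω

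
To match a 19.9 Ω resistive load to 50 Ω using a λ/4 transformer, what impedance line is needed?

Z_qwt ≈ 31.5 Ω

Z_qwt = √(Z_0·R_L) = √(50 × 19.9) = √995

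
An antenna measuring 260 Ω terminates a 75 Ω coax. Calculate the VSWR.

VSWR ≈ 3.47

For a purely resistive load, VSWR = R_L/Z_0 or Z_0/R_L (whichever > 1) = 260/75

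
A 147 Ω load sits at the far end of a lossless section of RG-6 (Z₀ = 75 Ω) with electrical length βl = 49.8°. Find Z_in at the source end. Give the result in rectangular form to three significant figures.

Z_in ≈ 55.3 − j39.5 Ω

tan(βl) = tan(49.8°) = 1.18
Z_in = Z_0·(Z_L + jZ_0·tanβl)/(Z_0 + jZ_L·tanβl)
     = 75·(147 + j88.8)/(75 + j174)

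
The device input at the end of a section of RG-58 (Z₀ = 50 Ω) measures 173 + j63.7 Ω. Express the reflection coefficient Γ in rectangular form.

Γ = (Z_L − Z_0)/(Z_L + Z_0) = (123 + j63.7)/(223 + j63.7)

Γ ≈ 0.585 + j0.118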